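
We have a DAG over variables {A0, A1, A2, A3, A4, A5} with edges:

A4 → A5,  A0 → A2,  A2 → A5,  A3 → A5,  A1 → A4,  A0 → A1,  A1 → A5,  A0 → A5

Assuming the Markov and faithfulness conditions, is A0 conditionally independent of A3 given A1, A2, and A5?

4 paths connect A0 and A3; each must be blocked for d-separation to hold:
Path 1: A0 → A2 → A5 ← A3
  A2 is a chain here and A2 is conditioned on, so the path is blocked at A2.
Path 2: A0 → A1 → A4 → A5 ← A3
  A1 is a chain here and A1 is conditioned on, so the path is blocked at A1.
Path 3: A0 → A1 → A5 ← A3
  A1 is a chain here and A1 is conditioned on, so the path is blocked at A1.
Path 4: A0 → A5 ← A3
  A5 is a collider and A5 is conditioned on, which opens it — no node blocks this path, so it is active.
At least one path is unblocked, so d-separation fails.

No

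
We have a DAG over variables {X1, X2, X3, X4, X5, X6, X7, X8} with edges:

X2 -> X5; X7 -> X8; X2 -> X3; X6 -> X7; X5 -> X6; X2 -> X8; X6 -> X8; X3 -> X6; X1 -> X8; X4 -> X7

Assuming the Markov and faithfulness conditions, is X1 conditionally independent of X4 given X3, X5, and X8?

Enumerating the 4 paths from X1 to X4 and testing each for blocking by {X3, X5, X8}:
Path 1: X1 → X8 ← X7 ← X4
  X8 is a collider and X8 is conditioned on, which opens it; X7 is a chain and X7 is not conditioned on — no node blocks this path, so it is active.
Path 2: X1 → X8 ← X2 → X5 → X6 → X7 ← X4
  X5 is a chain here and X5 is conditioned on, so the path is blocked at X5.
Path 3: X1 → X8 ← X2 → X3 → X6 → X7 ← X4
  X3 is a chain here and X3 is conditioned on, so the path is blocked at X3.
Path 4: X1 → X8 ← X6 → X7 ← X4
  X8 is a collider and X8 is conditioned on, which opens it; X6 is a fork and X6 is not conditioned on; X7 is a collider and its descendant X8 is conditioned on, which opens it — no node blocks this path, so it is active.
At least one path is unblocked, so d-separation fails.

No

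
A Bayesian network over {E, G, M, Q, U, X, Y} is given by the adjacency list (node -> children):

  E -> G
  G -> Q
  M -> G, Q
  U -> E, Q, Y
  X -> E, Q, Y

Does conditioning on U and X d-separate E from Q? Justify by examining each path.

No

Enumerating the 6 paths from E to Q and testing each for blocking by {U, X}:
Path 1: E ← X → Q
  X is a fork here and X is conditioned on, so the path is blocked at X.
Path 2: E ← X → Y ← U → Q
  X is a fork here and X is conditioned on, so the path is blocked at X.
Path 3: E → G → Q
  G is a chain and G is not conditioned on — no node blocks this path, so it is active.
Path 4: E → G ← M → Q
  G is a collider here and neither G nor any of its descendants is conditioned on, so the collider stays closed — the path is blocked at G.
Path 5: E ← U → Q
  U is a fork here and U is conditioned on, so the path is blocked at U.
Path 6: E ← U → Y ← X → Q
  U is a fork here and U is conditioned on, so the path is blocked at U.
Because an active path exists, E and Q are not d-separated.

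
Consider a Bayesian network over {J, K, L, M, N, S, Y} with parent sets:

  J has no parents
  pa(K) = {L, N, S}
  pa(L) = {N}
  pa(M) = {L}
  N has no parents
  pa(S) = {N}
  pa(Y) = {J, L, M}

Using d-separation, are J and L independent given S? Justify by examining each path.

Yes — J and L are d-separated given {S}.

2 paths connect J and L; each must be blocked for d-separation to hold:
Path 1: J → Y ← M ← L
  Y is a collider here and neither Y nor any of its descendants is conditioned on, so the collider stays closed — the path is blocked at Y.
Path 2: J → Y ← L
  Y is a collider here and neither Y nor any of its descendants is conditioned on, so the collider stays closed — the path is blocked at Y.
All paths are blocked; J ⊥ L | {S} holds.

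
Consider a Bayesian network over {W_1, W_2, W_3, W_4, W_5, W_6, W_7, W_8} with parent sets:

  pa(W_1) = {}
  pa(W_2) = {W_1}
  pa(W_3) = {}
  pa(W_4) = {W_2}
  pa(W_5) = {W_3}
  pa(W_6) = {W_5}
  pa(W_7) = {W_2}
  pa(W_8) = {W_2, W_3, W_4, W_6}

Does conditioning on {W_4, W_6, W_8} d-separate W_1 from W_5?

Enumerating the 4 paths from W_1 to W_5 and testing each for blocking by {W_4, W_6, W_8}:
Path 1: W_1 → W_2 → W_4 → W_8 ← W_3 → W_5
  W_4 is a chain here and W_4 is conditioned on, so the path is blocked at W_4.
Path 2: W_1 → W_2 → W_4 → W_8 ← W_6 ← W_5
  W_4 is a chain here and W_4 is conditioned on, so the path is blocked at W_4.
Path 3: W_1 → W_2 → W_8 ← W_3 → W_5
  W_2 is a chain and W_2 is not conditioned on; W_8 is a collider and W_8 is conditioned on, which opens it; W_3 is a fork and W_3 is not conditioned on — no node blocks this path, so it is active.
Path 4: W_1 → W_2 → W_8 ← W_6 ← W_5
  W_6 is a chain here and W_6 is conditioned on, so the path is blocked at W_6.
Because an active path exists, W_1 and W_5 are not d-separated.

No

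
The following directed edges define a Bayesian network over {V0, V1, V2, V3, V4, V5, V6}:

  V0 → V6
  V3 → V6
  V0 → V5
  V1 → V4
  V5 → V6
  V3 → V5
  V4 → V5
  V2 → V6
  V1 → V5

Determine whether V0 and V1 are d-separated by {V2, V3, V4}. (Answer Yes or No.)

6 paths connect V0 and V1; each must be blocked for d-separation to hold:
Path 1: V0 → V5 ← V4 ← V1
  V5 is a collider here and neither V5 nor any of its descendants is conditioned on, so the collider stays closed — the path is blocked at V5.
Path 2: V0 → V5 ← V1
  V5 is a collider here and neither V5 nor any of its descendants is conditioned on, so the collider stays closed — the path is blocked at V5.
Path 3: V0 → V6 ← V5 ← V4 ← V1
  V6 is a collider here and neither V6 nor any of its descendants is conditioned on, so the collider stays closed — the path is blocked at V6.
Path 4: V0 → V6 ← V5 ← V1
  V6 is a collider here and neither V6 nor any of its descendants is conditioned on, so the collider stays closed — the path is blocked at V6.
Path 5: V0 → V6 ← V3 → V5 ← V4 ← V1
  V6 is a collider here and neither V6 nor any of its descendants is conditioned on, so the collider stays closed — the path is blocked at V6.
Path 6: V0 → V6 ← V3 → V5 ← V1
  V6 is a collider here and neither V6 nor any of its descendants is conditioned on, so the collider stays closed — the path is blocked at V6.
All paths are blocked; V0 ⊥ V1 | {V2, V3, V4} holds.

Yes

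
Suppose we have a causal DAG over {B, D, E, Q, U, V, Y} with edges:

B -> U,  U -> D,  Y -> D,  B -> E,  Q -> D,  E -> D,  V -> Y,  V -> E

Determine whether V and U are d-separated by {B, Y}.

4 paths connect V and U; each must be blocked for d-separation to hold:
  1. V → E ← B → U — E:collider[blocks]; B:fork[blocks] ⇒ blocked
  2. V → E → D ← U — E:chain[open]; D:collider[blocks] ⇒ blocked
  3. V → Y → D ← U — Y:chain[blocks]; D:collider[blocks] ⇒ blocked
  4. V → Y → D ← E ← B → U — Y:chain[blocks]; D:collider[blocks]; E:chain[open]; B:fork[blocks] ⇒ blocked
Since every path is blocked, d-separation holds.

Yes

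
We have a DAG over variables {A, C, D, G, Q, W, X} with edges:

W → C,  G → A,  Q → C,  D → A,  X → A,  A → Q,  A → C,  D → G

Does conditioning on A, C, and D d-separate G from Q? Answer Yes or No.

There are 4 undirected paths between G and Q; checking each against the conditioning set {A, C, D}:
Path 1: G → A → C ← Q
  A is a chain here and A is conditioned on, so the path is blocked at A.
Path 2: G → A → Q
  A is a chain here and A is conditioned on, so the path is blocked at A.
Path 3: G ← D → A → C ← Q
  D is a fork here and D is conditioned on, so the path is blocked at D.
Path 4: G ← D → A → Q
  D is a fork here and D is conditioned on, so the path is blocked at D.
All paths are blocked; G ⊥ Q | {A, C, D} holds.

Yes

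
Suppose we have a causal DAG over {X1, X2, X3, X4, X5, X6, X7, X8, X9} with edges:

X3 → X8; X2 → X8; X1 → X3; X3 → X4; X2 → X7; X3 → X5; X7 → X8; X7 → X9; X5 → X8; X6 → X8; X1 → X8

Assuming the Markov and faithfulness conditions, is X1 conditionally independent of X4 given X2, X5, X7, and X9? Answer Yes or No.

3 paths connect X1 and X4; each must be blocked for d-separation to hold:
  1. X1 → X8 ← X5 ← X3 → X4 — X8:collider[blocks]; X5:chain[blocks]; X3:fork[open] ⇒ blocked
  2. X1 → X8 ← X3 → X4 — X8:collider[blocks]; X3:fork[open] ⇒ blocked
  3. X1 → X3 → X4 — X3:chain[open] ⇒ active
Because an active path exists, X1 and X4 are not d-separated.

No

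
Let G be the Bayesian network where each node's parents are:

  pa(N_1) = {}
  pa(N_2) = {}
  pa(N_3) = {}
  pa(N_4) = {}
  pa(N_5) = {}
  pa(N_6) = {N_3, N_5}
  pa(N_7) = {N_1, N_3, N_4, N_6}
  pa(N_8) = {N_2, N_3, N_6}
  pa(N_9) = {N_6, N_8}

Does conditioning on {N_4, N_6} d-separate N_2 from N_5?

Yes

There are 4 undirected paths between N_2 and N_5; checking each against the conditioning set {N_4, N_6}:
Path 1: N_2 → N_8 → N_9 ← N_6 ← N_5
  N_9 is a collider here and neither N_9 nor any of its descendants is conditioned on, so the collider stays closed — the path is blocked at N_9.
Path 2: N_2 → N_8 ← N_3 → N_7 ← N_6 ← N_5
  N_8 is a collider here and neither N_8 nor any of its descendants is conditioned on, so the collider stays closed — the path is blocked at N_8.
Path 3: N_2 → N_8 ← N_3 → N_6 ← N_5
  N_8 is a collider here and neither N_8 nor any of its descendants is conditioned on, so the collider stays closed — the path is blocked at N_8.
Path 4: N_2 → N_8 ← N_6 ← N_5
  N_8 is a collider here and neither N_8 nor any of its descendants is conditioned on, so the collider stays closed — the path is blocked at N_8.
Since every path is blocked, d-separation holds.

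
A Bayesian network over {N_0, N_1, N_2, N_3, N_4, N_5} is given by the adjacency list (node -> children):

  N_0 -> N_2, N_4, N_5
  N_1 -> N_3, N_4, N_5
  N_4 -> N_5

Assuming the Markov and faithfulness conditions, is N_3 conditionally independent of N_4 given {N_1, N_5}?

Enumerating the 3 paths from N_3 to N_4 and testing each for blocking by {N_1, N_5}:
Path 1: N_3 ← N_1 → N_5 ← N_4
  N_1 is a fork here and N_1 is conditioned on, so the path is blocked at N_1.
Path 2: N_3 ← N_1 → N_5 ← N_0 → N_4
  N_1 is a fork here and N_1 is conditioned on, so the path is blocked at N_1.
Path 3: N_3 ← N_1 → N_4
  N_1 is a fork here and N_1 is conditioned on, so the path is blocked at N_1.
Since every path is blocked, d-separation holds.

Yes — N_3 and N_4 are d-separated given {N_1, N_5}.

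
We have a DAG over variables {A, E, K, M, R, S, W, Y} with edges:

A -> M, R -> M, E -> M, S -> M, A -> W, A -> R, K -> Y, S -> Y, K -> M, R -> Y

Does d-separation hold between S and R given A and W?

Yes

Enumerating the 6 paths from S to R and testing each for blocking by {A, W}:
Path 1: S → M ← R
  M is a collider here and neither M nor any of its descendants is conditioned on, so the collider stays closed — the path is blocked at M.
Path 2: S → M ← K → Y ← R
  M is a collider here and neither M nor any of its descendants is conditioned on, so the collider stays closed — the path is blocked at M.
Path 3: S → M ← A → R
  M is a collider here and neither M nor any of its descendants is conditioned on, so the collider stays closed — the path is blocked at M.
Path 4: S → Y ← R
  Y is a collider here and neither Y nor any of its descendants is conditioned on, so the collider stays closed — the path is blocked at Y.
Path 5: S → Y ← K → M ← R
  Y is a collider here and neither Y nor any of its descendants is conditioned on, so the collider stays closed — the path is blocked at Y.
Path 6: S → Y ← K → M ← A → R
  Y is a collider here and neither Y nor any of its descendants is conditioned on, so the collider stays closed — the path is blocked at Y.
All paths are blocked; S ⊥ R | {A, W} holds.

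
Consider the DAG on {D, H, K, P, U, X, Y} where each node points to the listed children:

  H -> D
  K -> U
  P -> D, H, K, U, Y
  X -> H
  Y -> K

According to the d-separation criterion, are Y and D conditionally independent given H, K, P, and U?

We examine all 6 paths between Y and D:
  1. Y → K → U ← P → D — K:chain[blocks]; U:collider[open]; P:fork[blocks] ⇒ blocked
  2. Y → K → U ← P → H → D — K:chain[blocks]; U:collider[open]; P:fork[blocks]; H:chain[blocks] ⇒ blocked
  3. Y → K ← P → D — K:collider[open]; P:fork[blocks] ⇒ blocked
  4. Y → K ← P → H → D — K:collider[open]; P:fork[blocks]; H:chain[blocks] ⇒ blocked
  5. Y ← P → D — P:fork[blocks] ⇒ blocked
  6. Y ← P → H → D — P:fork[blocks]; H:chain[blocks] ⇒ blocked
All paths are blocked; Y ⊥ D | {H, K, P, U} holds.

Yes — Y and D are d-separated given {H, K, P, U}.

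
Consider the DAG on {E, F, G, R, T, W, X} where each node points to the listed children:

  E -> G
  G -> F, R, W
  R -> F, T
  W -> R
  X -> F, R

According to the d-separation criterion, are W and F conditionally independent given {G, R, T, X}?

There are 6 undirected paths between W and F; checking each against the conditioning set {G, R, T, X}:
Path 1: W ← G → F
  G is a fork here and G is conditioned on, so the path is blocked at G.
Path 2: W ← G → R → F
  G is a fork here and G is conditioned on, so the path is blocked at G.
Path 3: W ← G → R ← X → F
  G is a fork here and G is conditioned on, so the path is blocked at G.
Path 4: W → R ← G → F
  G is a fork here and G is conditioned on, so the path is blocked at G.
Path 5: W → R → F
  R is a chain here and R is conditioned on, so the path is blocked at R.
Path 6: W → R ← X → F
  X is a fork here and X is conditioned on, so the path is blocked at X.
All paths are blocked; W ⊥ F | {G, R, T, X} holds.

Yes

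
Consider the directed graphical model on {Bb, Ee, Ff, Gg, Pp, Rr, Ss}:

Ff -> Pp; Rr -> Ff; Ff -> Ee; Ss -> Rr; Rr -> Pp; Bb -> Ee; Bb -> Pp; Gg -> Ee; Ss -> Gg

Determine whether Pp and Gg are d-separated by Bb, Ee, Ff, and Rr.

Yes

6 paths connect Pp and Gg; each must be blocked for d-separation to hold:
  1. Pp ← Bb → Ee ← Gg — Bb:fork[blocks]; Ee:collider[open] ⇒ blocked
  2. Pp ← Bb → Ee ← Ff ← Rr ← Ss → Gg — Bb:fork[blocks]; Ee:collider[open]; Ff:chain[blocks]; Rr:chain[blocks]; Ss:fork[open] ⇒ blocked
  3. Pp ← Rr ← Ss → Gg — Rr:chain[blocks]; Ss:fork[open] ⇒ blocked
  4. Pp ← Rr → Ff → Ee ← Gg — Rr:fork[blocks]; Ff:chain[blocks]; Ee:collider[open] ⇒ blocked
  5. Pp ← Ff → Ee ← Gg — Ff:fork[blocks]; Ee:collider[open] ⇒ blocked
  6. Pp ← Ff ← Rr ← Ss → Gg — Ff:chain[blocks]; Rr:chain[blocks]; Ss:fork[open] ⇒ blocked
All paths are blocked; Pp ⊥ Gg | {Bb, Ee, Ff, Rr} holds.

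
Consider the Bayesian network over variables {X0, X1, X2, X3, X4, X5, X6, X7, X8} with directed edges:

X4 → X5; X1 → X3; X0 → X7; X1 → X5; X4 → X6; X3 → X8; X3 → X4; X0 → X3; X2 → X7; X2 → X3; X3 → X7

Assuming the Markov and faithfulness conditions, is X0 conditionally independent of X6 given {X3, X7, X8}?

6 paths connect X0 and X6; each must be blocked for d-separation to hold:
Path 1: X0 → X7 ← X2 → X3 → X4 → X6
  X3 is a chain here and X3 is conditioned on, so the path is blocked at X3.
Path 2: X0 → X7 ← X2 → X3 ← X1 → X5 ← X4 → X6
  X5 is a collider here and neither X5 nor any of its descendants is conditioned on, so the collider stays closed — the path is blocked at X5.
Path 3: X0 → X7 ← X3 → X4 → X6
  X3 is a fork here and X3 is conditioned on, so the path is blocked at X3.
Path 4: X0 → X7 ← X3 ← X1 → X5 ← X4 → X6
  X3 is a chain here and X3 is conditioned on, so the path is blocked at X3.
Path 5: X0 → X3 → X4 → X6
  X3 is a chain here and X3 is conditioned on, so the path is blocked at X3.
Path 6: X0 → X3 ← X1 → X5 ← X4 → X6
  X5 is a collider here and neither X5 nor any of its descendants is conditioned on, so the collider stays closed — the path is blocked at X5.
All paths are blocked; X0 ⊥ X6 | {X3, X7, X8} holds.

Yes — X0 and X6 are d-separated given {X3, X7, X8}.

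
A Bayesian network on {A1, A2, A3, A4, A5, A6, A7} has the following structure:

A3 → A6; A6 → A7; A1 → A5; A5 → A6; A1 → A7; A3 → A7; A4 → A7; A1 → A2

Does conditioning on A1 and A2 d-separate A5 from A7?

There are 3 undirected paths between A5 and A7; checking each against the conditioning set {A1, A2}:
Path 1: A5 ← A1 → A7
  A1 is a fork here and A1 is conditioned on, so the path is blocked at A1.
Path 2: A5 → A6 ← A3 → A7
  A6 is a collider here and neither A6 nor any of its descendants is conditioned on, so the collider stays closed — the path is blocked at A6.
Path 3: A5 → A6 → A7
  A6 is a chain and A6 is not conditioned on — no node blocks this path, so it is active.
Since the path A5 → A6 → A7 is active, A5 and A7 are not d-separated given {A1, A2}.

No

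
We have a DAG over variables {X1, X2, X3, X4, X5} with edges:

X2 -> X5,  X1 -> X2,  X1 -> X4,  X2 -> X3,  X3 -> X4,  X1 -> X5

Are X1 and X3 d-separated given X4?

3 paths connect X1 and X3; each must be blocked for d-separation to hold:
  1. X1 → X4 ← X3 — X4:collider[open] ⇒ active
  2. X1 → X2 → X3 — X2:chain[open] ⇒ active
  3. X1 → X5 ← X2 → X3 — X5:collider[blocks]; X2:fork[open] ⇒ blocked
At least one path is unblocked, so d-separation fails.

No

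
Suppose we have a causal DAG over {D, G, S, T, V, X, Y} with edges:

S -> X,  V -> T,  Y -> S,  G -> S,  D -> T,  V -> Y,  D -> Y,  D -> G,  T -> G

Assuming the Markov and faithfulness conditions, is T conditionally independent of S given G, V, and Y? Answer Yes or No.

Enumerating the 6 paths from T to S and testing each for blocking by {G, V, Y}:
Path 1: T ← V → Y → S
  V is a fork here and V is conditioned on, so the path is blocked at V.
Path 2: T ← V → Y ← D → G → S
  V is a fork here and V is conditioned on, so the path is blocked at V.
Path 3: T ← D → Y → S
  Y is a chain here and Y is conditioned on, so the path is blocked at Y.
Path 4: T ← D → G → S
  G is a chain here and G is conditioned on, so the path is blocked at G.
Path 5: T → G → S
  G is a chain here and G is conditioned on, so the path is blocked at G.
Path 6: T → G ← D → Y → S
  Y is a chain here and Y is conditioned on, so the path is blocked at Y.
Since every path is blocked, d-separation holds.

Yes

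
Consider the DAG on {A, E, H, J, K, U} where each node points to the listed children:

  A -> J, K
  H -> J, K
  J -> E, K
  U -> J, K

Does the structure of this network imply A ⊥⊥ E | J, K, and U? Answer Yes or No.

Yes — A and E are d-separated given {J, K, U}.

There are 4 undirected paths between A and E; checking each against the conditioning set {J, K, U}:
  1. A → K ← H → J → E — K:collider[open]; H:fork[open]; J:chain[blocks] ⇒ blocked
  2. A → K ← U → J → E — K:collider[open]; U:fork[blocks]; J:chain[blocks] ⇒ blocked
  3. A → K ← J → E — K:collider[open]; J:fork[blocks] ⇒ blocked
  4. A → J → E — J:chain[blocks] ⇒ blocked
Every path is blocked, so A and E are d-separated given {J, K, U}.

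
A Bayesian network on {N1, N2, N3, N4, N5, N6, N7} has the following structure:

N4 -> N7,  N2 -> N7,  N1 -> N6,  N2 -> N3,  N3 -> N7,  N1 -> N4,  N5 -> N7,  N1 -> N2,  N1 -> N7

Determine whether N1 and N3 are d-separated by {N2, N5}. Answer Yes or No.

Yes

Enumerating the 6 paths from N1 to N3 and testing each for blocking by {N2, N5}:
  1. N1 → N7 ← N3 — N7:collider[blocks] ⇒ blocked
  2. N1 → N7 ← N2 → N3 — N7:collider[blocks]; N2:fork[blocks] ⇒ blocked
  3. N1 → N4 → N7 ← N3 — N4:chain[open]; N7:collider[blocks] ⇒ blocked
  4. N1 → N4 → N7 ← N2 → N3 — N4:chain[open]; N7:collider[blocks]; N2:fork[blocks] ⇒ blocked
  5. N1 → N2 → N3 — N2:chain[blocks] ⇒ blocked
  6. N1 → N2 → N7 ← N3 — N2:chain[blocks]; N7:collider[blocks] ⇒ blocked
Every path is blocked, so N1 and N3 are d-separated given {N2, N5}.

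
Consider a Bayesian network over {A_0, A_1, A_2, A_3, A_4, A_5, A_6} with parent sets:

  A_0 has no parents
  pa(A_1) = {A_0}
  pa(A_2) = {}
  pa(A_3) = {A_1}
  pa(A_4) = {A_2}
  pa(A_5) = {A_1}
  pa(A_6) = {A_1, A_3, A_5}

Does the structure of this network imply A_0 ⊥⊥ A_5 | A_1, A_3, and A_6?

Yes

We examine all 3 paths between A_0 and A_5:
  1. A_0 → A_1 → A_3 → A_6 ← A_5 — A_1:chain[blocks]; A_3:chain[blocks]; A_6:collider[open] ⇒ blocked
  2. A_0 → A_1 → A_5 — A_1:chain[blocks] ⇒ blocked
  3. A_0 → A_1 → A_6 ← A_5 — A_1:chain[blocks]; A_6:collider[open] ⇒ blocked
Since every path is blocked, d-separation holds.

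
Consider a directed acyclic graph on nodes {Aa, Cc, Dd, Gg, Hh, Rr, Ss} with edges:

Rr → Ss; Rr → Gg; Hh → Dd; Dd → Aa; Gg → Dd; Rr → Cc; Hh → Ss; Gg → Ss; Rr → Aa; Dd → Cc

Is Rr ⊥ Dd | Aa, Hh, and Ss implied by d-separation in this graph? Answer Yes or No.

We examine all 6 paths between Rr and Dd:
Path 1: Rr → Ss ← Hh → Dd
  Hh is a fork here and Hh is conditioned on, so the path is blocked at Hh.
Path 2: Rr → Ss ← Gg → Dd
  Ss is a collider and Ss is conditioned on, which opens it; Gg is a fork and Gg is not conditioned on — no node blocks this path, so it is active.
Path 3: Rr → Cc ← Dd
  Cc is a collider here and neither Cc nor any of its descendants is conditioned on, so the collider stays closed — the path is blocked at Cc.
Path 4: Rr → Aa ← Dd
  Aa is a collider and Aa is conditioned on, which opens it — no node blocks this path, so it is active.
Path 5: Rr → Gg → Ss ← Hh → Dd
  Hh is a fork here and Hh is conditioned on, so the path is blocked at Hh.
Path 6: Rr → Gg → Dd
  Gg is a chain and Gg is not conditioned on — no node blocks this path, so it is active.
Since the path Rr → Ss ← Gg → Dd is active, Rr and Dd are not d-separated given {Aa, Hh, Ss}.

No — Rr and Dd are not d-separated given {Aa, Hh, Ss}.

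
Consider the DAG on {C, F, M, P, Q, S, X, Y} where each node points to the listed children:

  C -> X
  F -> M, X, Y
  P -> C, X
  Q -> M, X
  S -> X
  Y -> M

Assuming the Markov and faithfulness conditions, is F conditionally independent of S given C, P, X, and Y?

No

3 paths connect F and S; each must be blocked for d-separation to hold:
Path 1: F → X ← S
  X is a collider and X is conditioned on, which opens it — no node blocks this path, so it is active.
Path 2: F → M ← Q → X ← S
  M is a collider here and neither M nor any of its descendants is conditioned on, so the collider stays closed — the path is blocked at M.
Path 3: F → Y → M ← Q → X ← S
  Y is a chain here and Y is conditioned on, so the path is blocked at Y.
Because an active path exists, F and S are not d-separated.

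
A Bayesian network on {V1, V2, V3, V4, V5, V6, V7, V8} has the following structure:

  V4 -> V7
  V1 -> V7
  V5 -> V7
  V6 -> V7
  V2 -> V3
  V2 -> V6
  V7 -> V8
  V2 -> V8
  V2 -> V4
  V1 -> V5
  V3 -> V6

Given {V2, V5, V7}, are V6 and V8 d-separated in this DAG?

We examine all 6 paths between V6 and V8:
Path 1: V6 → V7 → V8
  V7 is a chain here and V7 is conditioned on, so the path is blocked at V7.
Path 2: V6 → V7 ← V4 ← V2 → V8
  V2 is a fork here and V2 is conditioned on, so the path is blocked at V2.
Path 3: V6 ← V3 ← V2 → V8
  V2 is a fork here and V2 is conditioned on, so the path is blocked at V2.
Path 4: V6 ← V3 ← V2 → V4 → V7 → V8
  V2 is a fork here and V2 is conditioned on, so the path is blocked at V2.
Path 5: V6 ← V2 → V8
  V2 is a fork here and V2 is conditioned on, so the path is blocked at V2.
Path 6: V6 ← V2 → V4 → V7 → V8
  V2 is a fork here and V2 is conditioned on, so the path is blocked at V2.
Every path is blocked, so V6 and V8 are d-separated given {V2, V5, V7}.

Yes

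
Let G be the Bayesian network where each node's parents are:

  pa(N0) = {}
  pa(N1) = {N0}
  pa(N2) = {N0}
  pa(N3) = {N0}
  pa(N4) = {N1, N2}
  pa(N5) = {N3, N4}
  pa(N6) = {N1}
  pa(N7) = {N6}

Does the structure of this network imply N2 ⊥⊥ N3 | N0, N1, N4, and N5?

There are 4 undirected paths between N2 and N3; checking each against the conditioning set {N0, N1, N4, N5}:
Path 1: N2 ← N0 → N1 → N4 → N5 ← N3
  N0 is a fork here and N0 is conditioned on, so the path is blocked at N0.
Path 2: N2 ← N0 → N3
  N0 is a fork here and N0 is conditioned on, so the path is blocked at N0.
Path 3: N2 → N4 ← N1 ← N0 → N3
  N1 is a chain here and N1 is conditioned on, so the path is blocked at N1.
Path 4: N2 → N4 → N5 ← N3
  N4 is a chain here and N4 is conditioned on, so the path is blocked at N4.
Since every path is blocked, d-separation holds.

Yes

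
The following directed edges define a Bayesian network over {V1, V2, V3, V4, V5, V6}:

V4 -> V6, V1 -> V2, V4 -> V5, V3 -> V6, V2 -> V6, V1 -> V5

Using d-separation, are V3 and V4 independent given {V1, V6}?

No — V3 and V4 are not d-separated given {V1, V6}.

Enumerating the 2 paths from V3 to V4 and testing each for blocking by {V1, V6}:
Path 1: V3 → V6 ← V4
  V6 is a collider and V6 is conditioned on, which opens it — no node blocks this path, so it is active.
Path 2: V3 → V6 ← V2 ← V1 → V5 ← V4
  V1 is a fork here and V1 is conditioned on, so the path is blocked at V1.
Because an active path exists, V3 and V4 are not d-separated.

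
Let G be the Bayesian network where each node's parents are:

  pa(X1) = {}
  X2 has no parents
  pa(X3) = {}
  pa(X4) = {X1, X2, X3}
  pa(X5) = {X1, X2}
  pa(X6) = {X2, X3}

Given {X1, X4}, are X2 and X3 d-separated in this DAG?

3 paths connect X2 and X3; each must be blocked for d-separation to hold:
Path 1: X2 → X6 ← X3
  X6 is a collider here and neither X6 nor any of its descendants is conditioned on, so the collider stays closed — the path is blocked at X6.
Path 2: X2 → X4 ← X3
  X4 is a collider and X4 is conditioned on, which opens it — no node blocks this path, so it is active.
Path 3: X2 → X5 ← X1 → X4 ← X3
  X5 is a collider here and neither X5 nor any of its descendants is conditioned on, so the collider stays closed — the path is blocked at X5.
Because an active path exists, X2 and X3 are not d-separated.

No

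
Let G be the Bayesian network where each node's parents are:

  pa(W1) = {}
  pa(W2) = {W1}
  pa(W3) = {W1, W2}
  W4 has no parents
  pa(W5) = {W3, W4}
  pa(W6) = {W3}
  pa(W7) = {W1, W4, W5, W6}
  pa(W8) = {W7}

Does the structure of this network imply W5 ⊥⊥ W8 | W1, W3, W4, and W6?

We examine all 5 paths between W5 and W8:
  1. W5 → W7 → W8 — W7:chain[open] ⇒ active
  2. W5 ← W4 → W7 → W8 — W4:fork[blocks]; W7:chain[open] ⇒ blocked
  3. W5 ← W3 → W6 → W7 → W8 — W3:fork[blocks]; W6:chain[blocks]; W7:chain[open] ⇒ blocked
  4. W5 ← W3 ← W2 ← W1 → W7 → W8 — W3:chain[blocks]; W2:chain[open]; W1:fork[blocks]; W7:chain[open] ⇒ blocked
  5. W5 ← W3 ← W1 → W7 → W8 — W3:chain[blocks]; W1:fork[blocks]; W7:chain[open] ⇒ blocked
Since the path W5 → W7 → W8 is active, W5 and W8 are not d-separated given {W1, W3, W4, W6}.

No — W5 and W8 are not d-separated given {W1, W3, W4, W6}.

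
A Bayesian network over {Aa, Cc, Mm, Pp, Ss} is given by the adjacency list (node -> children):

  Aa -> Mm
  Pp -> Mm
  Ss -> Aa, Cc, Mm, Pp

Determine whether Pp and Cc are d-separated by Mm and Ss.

Yes — Pp and Cc are d-separated given {Mm, Ss}.

3 paths connect Pp and Cc; each must be blocked for d-separation to hold:
  1. Pp → Mm ← Ss → Cc — Mm:collider[open]; Ss:fork[blocks] ⇒ blocked
  2. Pp → Mm ← Aa ← Ss → Cc — Mm:collider[open]; Aa:chain[open]; Ss:fork[blocks] ⇒ blocked
  3. Pp ← Ss → Cc — Ss:fork[blocks] ⇒ blocked
Since every path is blocked, d-separation holds.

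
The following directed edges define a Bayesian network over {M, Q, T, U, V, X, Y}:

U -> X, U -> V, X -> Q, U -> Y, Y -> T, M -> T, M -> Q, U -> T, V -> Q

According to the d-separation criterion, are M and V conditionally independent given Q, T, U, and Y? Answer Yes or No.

No

There are 6 undirected paths between M and V; checking each against the conditioning set {Q, T, U, Y}:
  1. M → T ← Y ← U → V — T:collider[open]; Y:chain[blocks]; U:fork[blocks] ⇒ blocked
  2. M → T ← Y ← U → X → Q ← V — T:collider[open]; Y:chain[blocks]; U:fork[blocks]; X:chain[open]; Q:collider[open] ⇒ blocked
  3. M → T ← U → V — T:collider[open]; U:fork[blocks] ⇒ blocked
  4. M → T ← U → X → Q ← V — T:collider[open]; U:fork[blocks]; X:chain[open]; Q:collider[open] ⇒ blocked
  5. M → Q ← V — Q:collider[open] ⇒ active
  6. M → Q ← X ← U → V — Q:collider[open]; X:chain[open]; U:fork[blocks] ⇒ blocked
Because an active path exists, M and V are not d-separated.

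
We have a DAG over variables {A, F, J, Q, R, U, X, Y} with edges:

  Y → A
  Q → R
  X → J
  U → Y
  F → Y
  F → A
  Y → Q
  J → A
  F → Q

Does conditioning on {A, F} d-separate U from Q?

3 paths connect U and Q; each must be blocked for d-separation to hold:
Path 1: U → Y ← F → Q
  F is a fork here and F is conditioned on, so the path is blocked at F.
Path 2: U → Y → A ← F → Q
  F is a fork here and F is conditioned on, so the path is blocked at F.
Path 3: U → Y → Q
  Y is a chain and Y is not conditioned on — no node blocks this path, so it is active.
Because an active path exists, U and Q are not d-separated.

No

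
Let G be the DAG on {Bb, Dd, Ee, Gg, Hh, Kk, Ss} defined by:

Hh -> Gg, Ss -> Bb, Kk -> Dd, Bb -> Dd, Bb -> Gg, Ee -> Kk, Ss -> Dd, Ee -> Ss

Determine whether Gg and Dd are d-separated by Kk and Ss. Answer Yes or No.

No — Gg and Dd are not d-separated given {Kk, Ss}.

3 paths connect Gg and Dd; each must be blocked for d-separation to hold:
  1. Gg ← Bb → Dd — Bb:fork[open] ⇒ active
  2. Gg ← Bb ← Ss → Dd — Bb:chain[open]; Ss:fork[blocks] ⇒ blocked
  3. Gg ← Bb ← Ss ← Ee → Kk → Dd — Bb:chain[open]; Ss:chain[blocks]; Ee:fork[open]; Kk:chain[blocks] ⇒ blocked
Because an active path exists, Gg and Dd are not d-separated.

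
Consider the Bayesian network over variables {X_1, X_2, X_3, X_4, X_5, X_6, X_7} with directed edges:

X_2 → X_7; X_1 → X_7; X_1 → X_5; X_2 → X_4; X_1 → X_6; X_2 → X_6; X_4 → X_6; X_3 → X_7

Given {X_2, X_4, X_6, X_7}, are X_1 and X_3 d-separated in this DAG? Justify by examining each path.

We examine all 3 paths between X_1 and X_3:
  1. X_1 → X_7 ← X_3 — X_7:collider[open] ⇒ active
  2. X_1 → X_6 ← X_2 → X_7 ← X_3 — X_6:collider[open]; X_2:fork[blocks]; X_7:collider[open] ⇒ blocked
  3. X_1 → X_6 ← X_4 ← X_2 → X_7 ← X_3 — X_6:collider[open]; X_4:chain[blocks]; X_2:fork[blocks]; X_7:collider[open] ⇒ blocked
At least one path is unblocked, so d-separation fails.

No — X_1 and X_3 are not d-separated given {X_2, X_4, X_6, X_7}.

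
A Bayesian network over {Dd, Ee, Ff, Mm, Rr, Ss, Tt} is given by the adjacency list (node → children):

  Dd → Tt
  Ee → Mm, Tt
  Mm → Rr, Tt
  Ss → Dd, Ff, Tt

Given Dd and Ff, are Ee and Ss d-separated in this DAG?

Yes — Ee and Ss are d-separated given {Dd, Ff}.

We examine all 4 paths between Ee and Ss:
  1. Ee → Mm → Tt ← Dd ← Ss — Mm:chain[open]; Tt:collider[blocks]; Dd:chain[blocks] ⇒ blocked
  2. Ee → Mm → Tt ← Ss — Mm:chain[open]; Tt:collider[blocks] ⇒ blocked
  3. Ee → Tt ← Dd ← Ss — Tt:collider[blocks]; Dd:chain[blocks] ⇒ blocked
  4. Ee → Tt ← Ss — Tt:collider[blocks] ⇒ blocked
All paths are blocked; Ee ⊥ Ss | {Dd, Ff} holds.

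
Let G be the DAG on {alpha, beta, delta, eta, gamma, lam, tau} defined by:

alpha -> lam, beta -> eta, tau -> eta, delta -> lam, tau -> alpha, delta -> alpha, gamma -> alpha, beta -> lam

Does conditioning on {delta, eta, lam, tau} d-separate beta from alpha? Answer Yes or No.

We examine all 3 paths between beta and alpha:
Path 1: beta → lam ← delta → alpha
  delta is a fork here and delta is conditioned on, so the path is blocked at delta.
Path 2: beta → lam ← alpha
  lam is a collider and lam is conditioned on, which opens it — no node blocks this path, so it is active.
Path 3: beta → eta ← tau → alpha
  tau is a fork here and tau is conditioned on, so the path is blocked at tau.
Since the path beta → lam ← alpha is active, beta and alpha are not d-separated given {delta, eta, lam, tau}.

No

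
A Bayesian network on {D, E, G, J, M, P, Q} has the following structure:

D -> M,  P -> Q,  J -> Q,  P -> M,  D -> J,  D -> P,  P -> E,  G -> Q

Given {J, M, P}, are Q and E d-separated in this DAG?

Yes

3 paths connect Q and E; each must be blocked for d-separation to hold:
Path 1: Q ← P → E
  P is a fork here and P is conditioned on, so the path is blocked at P.
Path 2: Q ← J ← D → P → E
  J is a chain here and J is conditioned on, so the path is blocked at J.
Path 3: Q ← J ← D → M ← P → E
  J is a chain here and J is conditioned on, so the path is blocked at J.
All paths are blocked; Q ⊥ E | {J, M, P} holds.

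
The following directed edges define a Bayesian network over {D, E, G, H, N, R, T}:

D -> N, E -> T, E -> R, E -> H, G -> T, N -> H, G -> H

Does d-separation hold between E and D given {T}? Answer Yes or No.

Yes — E and D are d-separated given {T}.

Enumerating the 2 paths from E to D and testing each for blocking by {T}:
  1. E → T ← G → H ← N ← D — T:collider[open]; G:fork[open]; H:collider[blocks]; N:chain[open] ⇒ blocked
  2. E → H ← N ← D — H:collider[blocks]; N:chain[open] ⇒ blocked
Since every path is blocked, d-separation holds.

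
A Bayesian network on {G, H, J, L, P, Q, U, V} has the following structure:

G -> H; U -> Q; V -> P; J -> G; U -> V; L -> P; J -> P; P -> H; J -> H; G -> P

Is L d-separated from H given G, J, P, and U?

5 paths connect L and H; each must be blocked for d-separation to hold:
Path 1: L → P → H
  P is a chain here and P is conditioned on, so the path is blocked at P.
Path 2: L → P ← G → H
  G is a fork here and G is conditioned on, so the path is blocked at G.
Path 3: L → P ← G ← J → H
  G is a chain here and G is conditioned on, so the path is blocked at G.
Path 4: L → P ← J → H
  J is a fork here and J is conditioned on, so the path is blocked at J.
Path 5: L → P ← J → G → H
  J is a fork here and J is conditioned on, so the path is blocked at J.
Since every path is blocked, d-separation holds.

Yes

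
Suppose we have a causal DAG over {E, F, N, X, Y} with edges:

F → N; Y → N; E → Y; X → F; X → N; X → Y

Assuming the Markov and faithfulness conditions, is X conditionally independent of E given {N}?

No

3 paths connect X and E; each must be blocked for d-separation to hold:
Path 1: X → N ← Y ← E
  N is a collider and N is conditioned on, which opens it; Y is a chain and Y is not conditioned on — no node blocks this path, so it is active.
Path 2: X → Y ← E
  Y is a collider and its descendant N is conditioned on, which opens it — no node blocks this path, so it is active.
Path 3: X → F → N ← Y ← E
  F is a chain and F is not conditioned on; N is a collider and N is conditioned on, which opens it; Y is a chain and Y is not conditioned on — no node blocks this path, so it is active.
Since the path X → N ← Y ← E is active, X and E are not d-separated given {N}.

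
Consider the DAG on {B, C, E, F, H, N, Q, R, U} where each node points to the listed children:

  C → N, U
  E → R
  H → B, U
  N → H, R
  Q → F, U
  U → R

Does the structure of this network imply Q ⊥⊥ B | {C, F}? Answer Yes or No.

We examine all 3 paths between Q and B:
  1. Q → U ← C → N → H → B — U:collider[blocks]; C:fork[blocks]; N:chain[open]; H:chain[open] ⇒ blocked
  2. Q → U ← H → B — U:collider[blocks]; H:fork[open] ⇒ blocked
  3. Q → U → R ← N → H → B — U:chain[open]; R:collider[blocks]; N:fork[open]; H:chain[open] ⇒ blocked
Every path is blocked, so Q and B are d-separated given {C, F}.

Yes — Q and B are d-separated given {C, F}.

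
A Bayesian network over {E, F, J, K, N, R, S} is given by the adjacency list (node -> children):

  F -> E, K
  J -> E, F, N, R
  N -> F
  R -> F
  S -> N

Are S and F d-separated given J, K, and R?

Enumerating the 4 paths from S to F and testing each for blocking by {J, K, R}:
Path 1: S → N ← J → F
  J is a fork here and J is conditioned on, so the path is blocked at J.
Path 2: S → N ← J → E ← F
  J is a fork here and J is conditioned on, so the path is blocked at J.
Path 3: S → N ← J → R → F
  J is a fork here and J is conditioned on, so the path is blocked at J.
Path 4: S → N → F
  N is a chain and N is not conditioned on — no node blocks this path, so it is active.
Since the path S → N → F is active, S and F are not d-separated given {J, K, R}.

No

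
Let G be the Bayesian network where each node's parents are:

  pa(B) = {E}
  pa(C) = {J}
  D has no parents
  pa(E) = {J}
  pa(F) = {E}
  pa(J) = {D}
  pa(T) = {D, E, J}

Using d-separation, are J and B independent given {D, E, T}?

We examine all 3 paths between J and B:
Path 1: J → T ← E → B
  E is a fork here and E is conditioned on, so the path is blocked at E.
Path 2: J ← D → T ← E → B
  D is a fork here and D is conditioned on, so the path is blocked at D.
Path 3: J → E → B
  E is a chain here and E is conditioned on, so the path is blocked at E.
All paths are blocked; J ⊥ B | {D, E, T} holds.

Yes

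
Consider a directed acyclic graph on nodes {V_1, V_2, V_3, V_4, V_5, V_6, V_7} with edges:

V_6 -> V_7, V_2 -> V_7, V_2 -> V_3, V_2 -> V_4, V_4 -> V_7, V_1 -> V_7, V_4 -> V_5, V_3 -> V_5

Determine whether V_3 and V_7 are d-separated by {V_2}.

4 paths connect V_3 and V_7; each must be blocked for d-separation to hold:
Path 1: V_3 ← V_2 → V_7
  V_2 is a fork here and V_2 is conditioned on, so the path is blocked at V_2.
Path 2: V_3 ← V_2 → V_4 → V_7
  V_2 is a fork here and V_2 is conditioned on, so the path is blocked at V_2.
Path 3: V_3 → V_5 ← V_4 → V_7
  V_5 is a collider here and neither V_5 nor any of its descendants is conditioned on, so the collider stays closed — the path is blocked at V_5.
Path 4: V_3 → V_5 ← V_4 ← V_2 → V_7
  V_5 is a collider here and neither V_5 nor any of its descendants is conditioned on, so the collider stays closed — the path is blocked at V_5.
Since every path is blocked, d-separation holds.

Yes — V_3 and V_7 are d-separated given {V_2}.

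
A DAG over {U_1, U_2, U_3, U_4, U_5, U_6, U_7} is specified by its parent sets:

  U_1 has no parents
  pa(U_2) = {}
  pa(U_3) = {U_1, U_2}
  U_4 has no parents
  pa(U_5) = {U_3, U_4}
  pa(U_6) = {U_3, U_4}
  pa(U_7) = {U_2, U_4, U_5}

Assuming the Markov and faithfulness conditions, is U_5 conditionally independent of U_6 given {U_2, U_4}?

We examine all 6 paths between U_5 and U_6:
Path 1: U_5 → U_7 ← U_4 → U_6
  U_7 is a collider here and neither U_7 nor any of its descendants is conditioned on, so the collider stays closed — the path is blocked at U_7.
Path 2: U_5 → U_7 ← U_2 → U_3 → U_6
  U_7 is a collider here and neither U_7 nor any of its descendants is conditioned on, so the collider stays closed — the path is blocked at U_7.
Path 3: U_5 ← U_4 → U_7 ← U_2 → U_3 → U_6
  U_4 is a fork here and U_4 is conditioned on, so the path is blocked at U_4.
Path 4: U_5 ← U_4 → U_6
  U_4 is a fork here and U_4 is conditioned on, so the path is blocked at U_4.
Path 5: U_5 ← U_3 → U_6
  U_3 is a fork and U_3 is not conditioned on — no node blocks this path, so it is active.
Path 6: U_5 ← U_3 ← U_2 → U_7 ← U_4 → U_6
  U_2 is a fork here and U_2 is conditioned on, so the path is blocked at U_2.
At least one path is unblocked, so d-separation fails.

No — U_5 and U_6 are not d-separated given {U_2, U_4}.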